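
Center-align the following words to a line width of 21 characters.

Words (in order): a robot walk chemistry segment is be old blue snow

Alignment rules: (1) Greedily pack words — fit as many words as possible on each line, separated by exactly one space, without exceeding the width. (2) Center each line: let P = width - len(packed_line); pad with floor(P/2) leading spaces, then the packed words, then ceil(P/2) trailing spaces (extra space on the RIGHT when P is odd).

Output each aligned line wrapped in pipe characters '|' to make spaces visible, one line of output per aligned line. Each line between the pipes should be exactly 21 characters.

Answer: |    a robot walk     |
|chemistry segment is |
|  be old blue snow   |

Derivation:
Line 1: ['a', 'robot', 'walk'] (min_width=12, slack=9)
Line 2: ['chemistry', 'segment', 'is'] (min_width=20, slack=1)
Line 3: ['be', 'old', 'blue', 'snow'] (min_width=16, slack=5)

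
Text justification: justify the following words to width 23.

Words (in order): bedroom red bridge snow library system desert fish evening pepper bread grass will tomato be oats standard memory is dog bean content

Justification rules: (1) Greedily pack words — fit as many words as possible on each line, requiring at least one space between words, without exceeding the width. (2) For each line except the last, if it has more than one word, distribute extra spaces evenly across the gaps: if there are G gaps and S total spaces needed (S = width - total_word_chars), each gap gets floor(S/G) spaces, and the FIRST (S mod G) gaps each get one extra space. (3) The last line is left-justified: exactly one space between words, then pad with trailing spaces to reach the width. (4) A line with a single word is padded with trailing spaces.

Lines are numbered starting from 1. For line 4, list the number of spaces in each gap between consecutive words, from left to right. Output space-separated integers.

Answer: 1 1 1

Derivation:
Line 1: ['bedroom', 'red', 'bridge', 'snow'] (min_width=23, slack=0)
Line 2: ['library', 'system', 'desert'] (min_width=21, slack=2)
Line 3: ['fish', 'evening', 'pepper'] (min_width=19, slack=4)
Line 4: ['bread', 'grass', 'will', 'tomato'] (min_width=23, slack=0)
Line 5: ['be', 'oats', 'standard', 'memory'] (min_width=23, slack=0)
Line 6: ['is', 'dog', 'bean', 'content'] (min_width=19, slack=4)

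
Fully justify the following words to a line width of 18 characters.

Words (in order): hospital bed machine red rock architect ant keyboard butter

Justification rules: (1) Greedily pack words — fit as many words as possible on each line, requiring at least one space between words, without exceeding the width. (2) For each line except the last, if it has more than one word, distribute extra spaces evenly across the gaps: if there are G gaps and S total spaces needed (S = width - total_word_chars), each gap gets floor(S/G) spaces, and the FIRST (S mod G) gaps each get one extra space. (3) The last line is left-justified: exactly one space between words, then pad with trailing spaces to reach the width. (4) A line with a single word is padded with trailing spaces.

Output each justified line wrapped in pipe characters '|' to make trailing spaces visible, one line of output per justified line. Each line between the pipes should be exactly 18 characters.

Line 1: ['hospital', 'bed'] (min_width=12, slack=6)
Line 2: ['machine', 'red', 'rock'] (min_width=16, slack=2)
Line 3: ['architect', 'ant'] (min_width=13, slack=5)
Line 4: ['keyboard', 'butter'] (min_width=15, slack=3)

Answer: |hospital       bed|
|machine  red  rock|
|architect      ant|
|keyboard butter   |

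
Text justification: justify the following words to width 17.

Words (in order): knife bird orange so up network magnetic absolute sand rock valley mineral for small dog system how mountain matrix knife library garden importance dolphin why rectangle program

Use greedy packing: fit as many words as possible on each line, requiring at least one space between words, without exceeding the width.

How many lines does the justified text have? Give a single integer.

Answer: 11

Derivation:
Line 1: ['knife', 'bird', 'orange'] (min_width=17, slack=0)
Line 2: ['so', 'up', 'network'] (min_width=13, slack=4)
Line 3: ['magnetic', 'absolute'] (min_width=17, slack=0)
Line 4: ['sand', 'rock', 'valley'] (min_width=16, slack=1)
Line 5: ['mineral', 'for', 'small'] (min_width=17, slack=0)
Line 6: ['dog', 'system', 'how'] (min_width=14, slack=3)
Line 7: ['mountain', 'matrix'] (min_width=15, slack=2)
Line 8: ['knife', 'library'] (min_width=13, slack=4)
Line 9: ['garden', 'importance'] (min_width=17, slack=0)
Line 10: ['dolphin', 'why'] (min_width=11, slack=6)
Line 11: ['rectangle', 'program'] (min_width=17, slack=0)
Total lines: 11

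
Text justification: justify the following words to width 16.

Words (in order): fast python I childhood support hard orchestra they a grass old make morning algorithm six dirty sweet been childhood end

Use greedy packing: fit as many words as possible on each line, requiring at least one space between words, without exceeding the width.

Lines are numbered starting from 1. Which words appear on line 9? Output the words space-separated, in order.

Answer: childhood end

Derivation:
Line 1: ['fast', 'python', 'I'] (min_width=13, slack=3)
Line 2: ['childhood'] (min_width=9, slack=7)
Line 3: ['support', 'hard'] (min_width=12, slack=4)
Line 4: ['orchestra', 'they', 'a'] (min_width=16, slack=0)
Line 5: ['grass', 'old', 'make'] (min_width=14, slack=2)
Line 6: ['morning'] (min_width=7, slack=9)
Line 7: ['algorithm', 'six'] (min_width=13, slack=3)
Line 8: ['dirty', 'sweet', 'been'] (min_width=16, slack=0)
Line 9: ['childhood', 'end'] (min_width=13, slack=3)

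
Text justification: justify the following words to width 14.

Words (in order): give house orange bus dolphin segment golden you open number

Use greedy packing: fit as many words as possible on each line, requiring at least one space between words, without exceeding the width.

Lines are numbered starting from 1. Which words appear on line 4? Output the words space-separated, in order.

Answer: segment golden

Derivation:
Line 1: ['give', 'house'] (min_width=10, slack=4)
Line 2: ['orange', 'bus'] (min_width=10, slack=4)
Line 3: ['dolphin'] (min_width=7, slack=7)
Line 4: ['segment', 'golden'] (min_width=14, slack=0)
Line 5: ['you', 'open'] (min_width=8, slack=6)
Line 6: ['number'] (min_width=6, slack=8)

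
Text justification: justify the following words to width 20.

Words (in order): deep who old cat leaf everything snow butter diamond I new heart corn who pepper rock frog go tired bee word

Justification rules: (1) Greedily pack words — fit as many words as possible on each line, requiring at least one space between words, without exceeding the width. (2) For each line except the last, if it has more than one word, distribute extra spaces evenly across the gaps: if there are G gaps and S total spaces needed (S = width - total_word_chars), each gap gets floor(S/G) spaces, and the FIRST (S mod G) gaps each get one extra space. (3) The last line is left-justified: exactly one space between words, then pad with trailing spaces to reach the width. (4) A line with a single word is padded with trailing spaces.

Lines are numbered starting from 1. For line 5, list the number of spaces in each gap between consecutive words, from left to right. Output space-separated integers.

Line 1: ['deep', 'who', 'old', 'cat'] (min_width=16, slack=4)
Line 2: ['leaf', 'everything', 'snow'] (min_width=20, slack=0)
Line 3: ['butter', 'diamond', 'I', 'new'] (min_width=20, slack=0)
Line 4: ['heart', 'corn', 'who'] (min_width=14, slack=6)
Line 5: ['pepper', 'rock', 'frog', 'go'] (min_width=19, slack=1)
Line 6: ['tired', 'bee', 'word'] (min_width=14, slack=6)

Answer: 2 1 1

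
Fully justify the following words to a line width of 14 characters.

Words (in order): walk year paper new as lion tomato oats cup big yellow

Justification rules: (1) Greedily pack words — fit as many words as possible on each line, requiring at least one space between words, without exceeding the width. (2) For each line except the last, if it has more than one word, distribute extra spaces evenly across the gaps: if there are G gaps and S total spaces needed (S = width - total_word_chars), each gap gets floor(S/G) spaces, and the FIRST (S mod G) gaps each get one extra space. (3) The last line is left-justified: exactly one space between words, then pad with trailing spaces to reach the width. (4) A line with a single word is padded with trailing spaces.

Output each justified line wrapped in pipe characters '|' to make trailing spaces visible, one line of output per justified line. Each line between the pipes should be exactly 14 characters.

Answer: |walk      year|
|paper  new  as|
|lion    tomato|
|oats  cup  big|
|yellow        |

Derivation:
Line 1: ['walk', 'year'] (min_width=9, slack=5)
Line 2: ['paper', 'new', 'as'] (min_width=12, slack=2)
Line 3: ['lion', 'tomato'] (min_width=11, slack=3)
Line 4: ['oats', 'cup', 'big'] (min_width=12, slack=2)
Line 5: ['yellow'] (min_width=6, slack=8)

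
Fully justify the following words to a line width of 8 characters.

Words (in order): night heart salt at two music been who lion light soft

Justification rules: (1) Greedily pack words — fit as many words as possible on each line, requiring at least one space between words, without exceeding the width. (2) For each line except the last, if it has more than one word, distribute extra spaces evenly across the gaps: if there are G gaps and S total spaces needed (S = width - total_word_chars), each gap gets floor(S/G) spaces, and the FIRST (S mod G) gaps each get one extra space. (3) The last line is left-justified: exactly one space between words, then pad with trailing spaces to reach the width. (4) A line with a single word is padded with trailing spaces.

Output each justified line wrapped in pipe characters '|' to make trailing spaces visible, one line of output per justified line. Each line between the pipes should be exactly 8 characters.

Answer: |night   |
|heart   |
|salt  at|
|two     |
|music   |
|been who|
|lion    |
|light   |
|soft    |

Derivation:
Line 1: ['night'] (min_width=5, slack=3)
Line 2: ['heart'] (min_width=5, slack=3)
Line 3: ['salt', 'at'] (min_width=7, slack=1)
Line 4: ['two'] (min_width=3, slack=5)
Line 5: ['music'] (min_width=5, slack=3)
Line 6: ['been', 'who'] (min_width=8, slack=0)
Line 7: ['lion'] (min_width=4, slack=4)
Line 8: ['light'] (min_width=5, slack=3)
Line 9: ['soft'] (min_width=4, slack=4)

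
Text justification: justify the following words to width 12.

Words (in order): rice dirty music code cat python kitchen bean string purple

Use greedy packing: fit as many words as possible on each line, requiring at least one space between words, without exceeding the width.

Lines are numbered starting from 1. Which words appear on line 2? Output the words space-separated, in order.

Line 1: ['rice', 'dirty'] (min_width=10, slack=2)
Line 2: ['music', 'code'] (min_width=10, slack=2)
Line 3: ['cat', 'python'] (min_width=10, slack=2)
Line 4: ['kitchen', 'bean'] (min_width=12, slack=0)
Line 5: ['string'] (min_width=6, slack=6)
Line 6: ['purple'] (min_width=6, slack=6)

Answer: music code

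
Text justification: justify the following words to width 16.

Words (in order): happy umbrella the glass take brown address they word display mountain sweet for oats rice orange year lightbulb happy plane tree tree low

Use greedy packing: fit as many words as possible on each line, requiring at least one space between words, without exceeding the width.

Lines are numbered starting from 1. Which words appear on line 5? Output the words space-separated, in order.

Line 1: ['happy', 'umbrella'] (min_width=14, slack=2)
Line 2: ['the', 'glass', 'take'] (min_width=14, slack=2)
Line 3: ['brown', 'address'] (min_width=13, slack=3)
Line 4: ['they', 'word'] (min_width=9, slack=7)
Line 5: ['display', 'mountain'] (min_width=16, slack=0)
Line 6: ['sweet', 'for', 'oats'] (min_width=14, slack=2)
Line 7: ['rice', 'orange', 'year'] (min_width=16, slack=0)
Line 8: ['lightbulb', 'happy'] (min_width=15, slack=1)
Line 9: ['plane', 'tree', 'tree'] (min_width=15, slack=1)
Line 10: ['low'] (min_width=3, slack=13)

Answer: display mountain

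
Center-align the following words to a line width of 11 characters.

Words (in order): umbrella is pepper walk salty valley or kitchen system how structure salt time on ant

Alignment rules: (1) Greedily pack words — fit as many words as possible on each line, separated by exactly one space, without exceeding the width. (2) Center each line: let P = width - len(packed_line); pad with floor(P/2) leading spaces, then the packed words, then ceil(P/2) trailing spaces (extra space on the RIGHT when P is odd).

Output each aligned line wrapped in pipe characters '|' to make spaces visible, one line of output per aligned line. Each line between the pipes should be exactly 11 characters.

Answer: |umbrella is|
|pepper walk|
|   salty   |
| valley or |
|  kitchen  |
|system how |
| structure |
| salt time |
|  on ant   |

Derivation:
Line 1: ['umbrella', 'is'] (min_width=11, slack=0)
Line 2: ['pepper', 'walk'] (min_width=11, slack=0)
Line 3: ['salty'] (min_width=5, slack=6)
Line 4: ['valley', 'or'] (min_width=9, slack=2)
Line 5: ['kitchen'] (min_width=7, slack=4)
Line 6: ['system', 'how'] (min_width=10, slack=1)
Line 7: ['structure'] (min_width=9, slack=2)
Line 8: ['salt', 'time'] (min_width=9, slack=2)
Line 9: ['on', 'ant'] (min_width=6, slack=5)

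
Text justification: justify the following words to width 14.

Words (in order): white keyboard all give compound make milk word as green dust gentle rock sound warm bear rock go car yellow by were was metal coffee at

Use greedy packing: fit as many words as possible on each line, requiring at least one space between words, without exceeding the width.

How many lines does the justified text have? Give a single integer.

Answer: 11

Derivation:
Line 1: ['white', 'keyboard'] (min_width=14, slack=0)
Line 2: ['all', 'give'] (min_width=8, slack=6)
Line 3: ['compound', 'make'] (min_width=13, slack=1)
Line 4: ['milk', 'word', 'as'] (min_width=12, slack=2)
Line 5: ['green', 'dust'] (min_width=10, slack=4)
Line 6: ['gentle', 'rock'] (min_width=11, slack=3)
Line 7: ['sound', 'warm'] (min_width=10, slack=4)
Line 8: ['bear', 'rock', 'go'] (min_width=12, slack=2)
Line 9: ['car', 'yellow', 'by'] (min_width=13, slack=1)
Line 10: ['were', 'was', 'metal'] (min_width=14, slack=0)
Line 11: ['coffee', 'at'] (min_width=9, slack=5)
Total lines: 11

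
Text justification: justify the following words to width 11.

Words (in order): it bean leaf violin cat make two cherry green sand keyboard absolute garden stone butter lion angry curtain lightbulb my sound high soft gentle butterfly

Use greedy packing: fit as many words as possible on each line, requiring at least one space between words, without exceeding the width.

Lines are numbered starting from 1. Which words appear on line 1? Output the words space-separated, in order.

Line 1: ['it', 'bean'] (min_width=7, slack=4)
Line 2: ['leaf', 'violin'] (min_width=11, slack=0)
Line 3: ['cat', 'make'] (min_width=8, slack=3)
Line 4: ['two', 'cherry'] (min_width=10, slack=1)
Line 5: ['green', 'sand'] (min_width=10, slack=1)
Line 6: ['keyboard'] (min_width=8, slack=3)
Line 7: ['absolute'] (min_width=8, slack=3)
Line 8: ['garden'] (min_width=6, slack=5)
Line 9: ['stone'] (min_width=5, slack=6)
Line 10: ['butter', 'lion'] (min_width=11, slack=0)
Line 11: ['angry'] (min_width=5, slack=6)
Line 12: ['curtain'] (min_width=7, slack=4)
Line 13: ['lightbulb'] (min_width=9, slack=2)
Line 14: ['my', 'sound'] (min_width=8, slack=3)
Line 15: ['high', 'soft'] (min_width=9, slack=2)
Line 16: ['gentle'] (min_width=6, slack=5)
Line 17: ['butterfly'] (min_width=9, slack=2)

Answer: it bean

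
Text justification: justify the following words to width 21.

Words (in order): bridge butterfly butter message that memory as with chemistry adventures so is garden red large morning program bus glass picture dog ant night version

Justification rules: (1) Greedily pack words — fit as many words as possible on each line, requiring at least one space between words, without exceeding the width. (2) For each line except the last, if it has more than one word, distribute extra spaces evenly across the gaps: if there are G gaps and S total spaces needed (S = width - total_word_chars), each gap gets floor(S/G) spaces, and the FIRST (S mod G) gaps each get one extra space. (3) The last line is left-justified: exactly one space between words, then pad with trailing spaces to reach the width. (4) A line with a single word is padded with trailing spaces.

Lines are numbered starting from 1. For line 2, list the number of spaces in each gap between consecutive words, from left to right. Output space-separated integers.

Answer: 2 2

Derivation:
Line 1: ['bridge', 'butterfly'] (min_width=16, slack=5)
Line 2: ['butter', 'message', 'that'] (min_width=19, slack=2)
Line 3: ['memory', 'as', 'with'] (min_width=14, slack=7)
Line 4: ['chemistry', 'adventures'] (min_width=20, slack=1)
Line 5: ['so', 'is', 'garden', 'red'] (min_width=16, slack=5)
Line 6: ['large', 'morning', 'program'] (min_width=21, slack=0)
Line 7: ['bus', 'glass', 'picture', 'dog'] (min_width=21, slack=0)
Line 8: ['ant', 'night', 'version'] (min_width=17, slack=4)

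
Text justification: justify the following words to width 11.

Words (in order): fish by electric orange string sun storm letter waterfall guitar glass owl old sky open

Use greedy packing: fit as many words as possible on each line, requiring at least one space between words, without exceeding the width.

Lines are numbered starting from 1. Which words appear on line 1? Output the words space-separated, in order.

Answer: fish by

Derivation:
Line 1: ['fish', 'by'] (min_width=7, slack=4)
Line 2: ['electric'] (min_width=8, slack=3)
Line 3: ['orange'] (min_width=6, slack=5)
Line 4: ['string', 'sun'] (min_width=10, slack=1)
Line 5: ['storm'] (min_width=5, slack=6)
Line 6: ['letter'] (min_width=6, slack=5)
Line 7: ['waterfall'] (min_width=9, slack=2)
Line 8: ['guitar'] (min_width=6, slack=5)
Line 9: ['glass', 'owl'] (min_width=9, slack=2)
Line 10: ['old', 'sky'] (min_width=7, slack=4)
Line 11: ['open'] (min_width=4, slack=7)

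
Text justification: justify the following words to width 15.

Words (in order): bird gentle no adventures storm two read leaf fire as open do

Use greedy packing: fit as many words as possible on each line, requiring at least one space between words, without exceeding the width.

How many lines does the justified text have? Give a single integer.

Answer: 5

Derivation:
Line 1: ['bird', 'gentle', 'no'] (min_width=14, slack=1)
Line 2: ['adventures'] (min_width=10, slack=5)
Line 3: ['storm', 'two', 'read'] (min_width=14, slack=1)
Line 4: ['leaf', 'fire', 'as'] (min_width=12, slack=3)
Line 5: ['open', 'do'] (min_width=7, slack=8)
Total lines: 5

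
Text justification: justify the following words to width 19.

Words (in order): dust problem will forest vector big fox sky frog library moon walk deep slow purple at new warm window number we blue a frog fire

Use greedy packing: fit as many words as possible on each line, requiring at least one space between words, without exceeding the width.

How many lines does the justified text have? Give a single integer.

Line 1: ['dust', 'problem', 'will'] (min_width=17, slack=2)
Line 2: ['forest', 'vector', 'big'] (min_width=17, slack=2)
Line 3: ['fox', 'sky', 'frog'] (min_width=12, slack=7)
Line 4: ['library', 'moon', 'walk'] (min_width=17, slack=2)
Line 5: ['deep', 'slow', 'purple', 'at'] (min_width=19, slack=0)
Line 6: ['new', 'warm', 'window'] (min_width=15, slack=4)
Line 7: ['number', 'we', 'blue', 'a'] (min_width=16, slack=3)
Line 8: ['frog', 'fire'] (min_width=9, slack=10)
Total lines: 8

Answer: 8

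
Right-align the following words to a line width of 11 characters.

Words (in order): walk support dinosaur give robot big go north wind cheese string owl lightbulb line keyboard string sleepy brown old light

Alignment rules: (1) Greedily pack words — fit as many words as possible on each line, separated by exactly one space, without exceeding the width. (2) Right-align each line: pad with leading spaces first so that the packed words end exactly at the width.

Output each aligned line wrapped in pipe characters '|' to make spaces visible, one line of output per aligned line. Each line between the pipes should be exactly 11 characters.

Line 1: ['walk'] (min_width=4, slack=7)
Line 2: ['support'] (min_width=7, slack=4)
Line 3: ['dinosaur'] (min_width=8, slack=3)
Line 4: ['give', 'robot'] (min_width=10, slack=1)
Line 5: ['big', 'go'] (min_width=6, slack=5)
Line 6: ['north', 'wind'] (min_width=10, slack=1)
Line 7: ['cheese'] (min_width=6, slack=5)
Line 8: ['string', 'owl'] (min_width=10, slack=1)
Line 9: ['lightbulb'] (min_width=9, slack=2)
Line 10: ['line'] (min_width=4, slack=7)
Line 11: ['keyboard'] (min_width=8, slack=3)
Line 12: ['string'] (min_width=6, slack=5)
Line 13: ['sleepy'] (min_width=6, slack=5)
Line 14: ['brown', 'old'] (min_width=9, slack=2)
Line 15: ['light'] (min_width=5, slack=6)

Answer: |       walk|
|    support|
|   dinosaur|
| give robot|
|     big go|
| north wind|
|     cheese|
| string owl|
|  lightbulb|
|       line|
|   keyboard|
|     string|
|     sleepy|
|  brown old|
|      light|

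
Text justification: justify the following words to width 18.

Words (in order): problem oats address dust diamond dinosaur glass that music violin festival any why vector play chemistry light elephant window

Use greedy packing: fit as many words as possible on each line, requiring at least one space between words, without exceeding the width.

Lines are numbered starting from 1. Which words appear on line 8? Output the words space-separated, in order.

Line 1: ['problem', 'oats'] (min_width=12, slack=6)
Line 2: ['address', 'dust'] (min_width=12, slack=6)
Line 3: ['diamond', 'dinosaur'] (min_width=16, slack=2)
Line 4: ['glass', 'that', 'music'] (min_width=16, slack=2)
Line 5: ['violin', 'festival'] (min_width=15, slack=3)
Line 6: ['any', 'why', 'vector'] (min_width=14, slack=4)
Line 7: ['play', 'chemistry'] (min_width=14, slack=4)
Line 8: ['light', 'elephant'] (min_width=14, slack=4)
Line 9: ['window'] (min_width=6, slack=12)

Answer: light elephant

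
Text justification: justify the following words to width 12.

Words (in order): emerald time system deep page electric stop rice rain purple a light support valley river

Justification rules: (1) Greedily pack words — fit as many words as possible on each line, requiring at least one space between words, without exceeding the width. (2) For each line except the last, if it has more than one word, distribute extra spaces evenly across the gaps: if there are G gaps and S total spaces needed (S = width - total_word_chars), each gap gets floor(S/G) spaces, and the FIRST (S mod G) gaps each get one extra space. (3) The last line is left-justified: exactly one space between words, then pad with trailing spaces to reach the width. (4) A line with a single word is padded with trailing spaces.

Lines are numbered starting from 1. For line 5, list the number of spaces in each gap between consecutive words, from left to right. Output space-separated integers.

Answer: 4

Derivation:
Line 1: ['emerald', 'time'] (min_width=12, slack=0)
Line 2: ['system', 'deep'] (min_width=11, slack=1)
Line 3: ['page'] (min_width=4, slack=8)
Line 4: ['electric'] (min_width=8, slack=4)
Line 5: ['stop', 'rice'] (min_width=9, slack=3)
Line 6: ['rain', 'purple'] (min_width=11, slack=1)
Line 7: ['a', 'light'] (min_width=7, slack=5)
Line 8: ['support'] (min_width=7, slack=5)
Line 9: ['valley', 'river'] (min_width=12, slack=0)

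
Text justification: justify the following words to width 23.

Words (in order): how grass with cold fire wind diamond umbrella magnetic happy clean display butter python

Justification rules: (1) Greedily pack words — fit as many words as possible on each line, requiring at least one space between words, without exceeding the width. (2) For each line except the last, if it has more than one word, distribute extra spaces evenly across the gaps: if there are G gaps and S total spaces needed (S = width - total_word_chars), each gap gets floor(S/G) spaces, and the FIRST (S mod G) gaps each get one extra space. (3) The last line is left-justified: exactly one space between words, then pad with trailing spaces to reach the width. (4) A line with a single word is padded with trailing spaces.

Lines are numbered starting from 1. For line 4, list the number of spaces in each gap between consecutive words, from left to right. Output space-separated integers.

Line 1: ['how', 'grass', 'with', 'cold'] (min_width=19, slack=4)
Line 2: ['fire', 'wind', 'diamond'] (min_width=17, slack=6)
Line 3: ['umbrella', 'magnetic', 'happy'] (min_width=23, slack=0)
Line 4: ['clean', 'display', 'butter'] (min_width=20, slack=3)
Line 5: ['python'] (min_width=6, slack=17)

Answer: 3 2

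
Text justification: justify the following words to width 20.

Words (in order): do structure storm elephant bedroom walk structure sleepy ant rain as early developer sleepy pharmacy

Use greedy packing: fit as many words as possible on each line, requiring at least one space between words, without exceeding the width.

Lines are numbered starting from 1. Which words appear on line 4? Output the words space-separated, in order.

Line 1: ['do', 'structure', 'storm'] (min_width=18, slack=2)
Line 2: ['elephant', 'bedroom'] (min_width=16, slack=4)
Line 3: ['walk', 'structure'] (min_width=14, slack=6)
Line 4: ['sleepy', 'ant', 'rain', 'as'] (min_width=18, slack=2)
Line 5: ['early', 'developer'] (min_width=15, slack=5)
Line 6: ['sleepy', 'pharmacy'] (min_width=15, slack=5)

Answer: sleepy ant rain as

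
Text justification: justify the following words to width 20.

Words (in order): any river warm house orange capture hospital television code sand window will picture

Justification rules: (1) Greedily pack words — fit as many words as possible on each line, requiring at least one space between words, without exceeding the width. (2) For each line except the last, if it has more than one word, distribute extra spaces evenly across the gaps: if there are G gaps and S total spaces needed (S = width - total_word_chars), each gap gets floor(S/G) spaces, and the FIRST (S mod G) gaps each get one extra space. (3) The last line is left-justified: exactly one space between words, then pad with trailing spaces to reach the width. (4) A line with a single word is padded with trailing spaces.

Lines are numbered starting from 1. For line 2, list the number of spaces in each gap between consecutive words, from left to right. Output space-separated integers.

Answer: 7

Derivation:
Line 1: ['any', 'river', 'warm', 'house'] (min_width=20, slack=0)
Line 2: ['orange', 'capture'] (min_width=14, slack=6)
Line 3: ['hospital', 'television'] (min_width=19, slack=1)
Line 4: ['code', 'sand', 'window'] (min_width=16, slack=4)
Line 5: ['will', 'picture'] (min_width=12, slack=8)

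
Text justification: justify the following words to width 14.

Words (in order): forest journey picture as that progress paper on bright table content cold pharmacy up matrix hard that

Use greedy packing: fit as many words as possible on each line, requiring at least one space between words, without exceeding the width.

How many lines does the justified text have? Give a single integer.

Answer: 9

Derivation:
Line 1: ['forest', 'journey'] (min_width=14, slack=0)
Line 2: ['picture', 'as'] (min_width=10, slack=4)
Line 3: ['that', 'progress'] (min_width=13, slack=1)
Line 4: ['paper', 'on'] (min_width=8, slack=6)
Line 5: ['bright', 'table'] (min_width=12, slack=2)
Line 6: ['content', 'cold'] (min_width=12, slack=2)
Line 7: ['pharmacy', 'up'] (min_width=11, slack=3)
Line 8: ['matrix', 'hard'] (min_width=11, slack=3)
Line 9: ['that'] (min_width=4, slack=10)
Total lines: 9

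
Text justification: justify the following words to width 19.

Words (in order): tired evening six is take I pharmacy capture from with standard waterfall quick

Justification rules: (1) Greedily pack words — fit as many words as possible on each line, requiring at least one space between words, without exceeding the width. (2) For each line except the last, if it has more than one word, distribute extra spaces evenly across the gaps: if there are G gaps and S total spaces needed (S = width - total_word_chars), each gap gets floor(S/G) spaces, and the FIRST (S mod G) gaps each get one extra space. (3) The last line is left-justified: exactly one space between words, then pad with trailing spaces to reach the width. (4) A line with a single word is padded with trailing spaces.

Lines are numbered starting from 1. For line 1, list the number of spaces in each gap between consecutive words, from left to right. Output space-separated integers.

Answer: 2 2

Derivation:
Line 1: ['tired', 'evening', 'six'] (min_width=17, slack=2)
Line 2: ['is', 'take', 'I', 'pharmacy'] (min_width=18, slack=1)
Line 3: ['capture', 'from', 'with'] (min_width=17, slack=2)
Line 4: ['standard', 'waterfall'] (min_width=18, slack=1)
Line 5: ['quick'] (min_width=5, slack=14)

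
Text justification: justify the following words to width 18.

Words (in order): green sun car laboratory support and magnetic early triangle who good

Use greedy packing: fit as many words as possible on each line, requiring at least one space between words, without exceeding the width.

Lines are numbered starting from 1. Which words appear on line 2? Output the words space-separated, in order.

Answer: laboratory support

Derivation:
Line 1: ['green', 'sun', 'car'] (min_width=13, slack=5)
Line 2: ['laboratory', 'support'] (min_width=18, slack=0)
Line 3: ['and', 'magnetic', 'early'] (min_width=18, slack=0)
Line 4: ['triangle', 'who', 'good'] (min_width=17, slack=1)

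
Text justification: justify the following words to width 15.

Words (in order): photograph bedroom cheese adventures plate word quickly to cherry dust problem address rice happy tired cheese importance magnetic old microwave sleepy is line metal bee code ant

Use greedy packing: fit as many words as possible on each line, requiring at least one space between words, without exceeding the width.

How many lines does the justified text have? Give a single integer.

Answer: 15

Derivation:
Line 1: ['photograph'] (min_width=10, slack=5)
Line 2: ['bedroom', 'cheese'] (min_width=14, slack=1)
Line 3: ['adventures'] (min_width=10, slack=5)
Line 4: ['plate', 'word'] (min_width=10, slack=5)
Line 5: ['quickly', 'to'] (min_width=10, slack=5)
Line 6: ['cherry', 'dust'] (min_width=11, slack=4)
Line 7: ['problem', 'address'] (min_width=15, slack=0)
Line 8: ['rice', 'happy'] (min_width=10, slack=5)
Line 9: ['tired', 'cheese'] (min_width=12, slack=3)
Line 10: ['importance'] (min_width=10, slack=5)
Line 11: ['magnetic', 'old'] (min_width=12, slack=3)
Line 12: ['microwave'] (min_width=9, slack=6)
Line 13: ['sleepy', 'is', 'line'] (min_width=14, slack=1)
Line 14: ['metal', 'bee', 'code'] (min_width=14, slack=1)
Line 15: ['ant'] (min_width=3, slack=12)
Total lines: 15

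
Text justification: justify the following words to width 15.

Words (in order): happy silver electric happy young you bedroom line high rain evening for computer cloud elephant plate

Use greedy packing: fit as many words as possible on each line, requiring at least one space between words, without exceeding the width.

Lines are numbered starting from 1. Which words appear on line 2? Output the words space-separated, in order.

Answer: electric happy

Derivation:
Line 1: ['happy', 'silver'] (min_width=12, slack=3)
Line 2: ['electric', 'happy'] (min_width=14, slack=1)
Line 3: ['young', 'you'] (min_width=9, slack=6)
Line 4: ['bedroom', 'line'] (min_width=12, slack=3)
Line 5: ['high', 'rain'] (min_width=9, slack=6)
Line 6: ['evening', 'for'] (min_width=11, slack=4)
Line 7: ['computer', 'cloud'] (min_width=14, slack=1)
Line 8: ['elephant', 'plate'] (min_width=14, slack=1)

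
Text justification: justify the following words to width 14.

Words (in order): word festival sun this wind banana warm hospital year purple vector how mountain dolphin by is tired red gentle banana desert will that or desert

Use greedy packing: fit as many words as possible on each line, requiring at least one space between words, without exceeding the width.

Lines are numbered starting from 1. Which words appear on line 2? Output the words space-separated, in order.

Line 1: ['word', 'festival'] (min_width=13, slack=1)
Line 2: ['sun', 'this', 'wind'] (min_width=13, slack=1)
Line 3: ['banana', 'warm'] (min_width=11, slack=3)
Line 4: ['hospital', 'year'] (min_width=13, slack=1)
Line 5: ['purple', 'vector'] (min_width=13, slack=1)
Line 6: ['how', 'mountain'] (min_width=12, slack=2)
Line 7: ['dolphin', 'by', 'is'] (min_width=13, slack=1)
Line 8: ['tired', 'red'] (min_width=9, slack=5)
Line 9: ['gentle', 'banana'] (min_width=13, slack=1)
Line 10: ['desert', 'will'] (min_width=11, slack=3)
Line 11: ['that', 'or', 'desert'] (min_width=14, slack=0)

Answer: sun this wind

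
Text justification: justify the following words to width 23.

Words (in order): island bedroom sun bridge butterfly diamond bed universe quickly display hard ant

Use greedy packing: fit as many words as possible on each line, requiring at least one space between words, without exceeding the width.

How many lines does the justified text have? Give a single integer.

Answer: 5

Derivation:
Line 1: ['island', 'bedroom', 'sun'] (min_width=18, slack=5)
Line 2: ['bridge', 'butterfly'] (min_width=16, slack=7)
Line 3: ['diamond', 'bed', 'universe'] (min_width=20, slack=3)
Line 4: ['quickly', 'display', 'hard'] (min_width=20, slack=3)
Line 5: ['ant'] (min_width=3, slack=20)
Total lines: 5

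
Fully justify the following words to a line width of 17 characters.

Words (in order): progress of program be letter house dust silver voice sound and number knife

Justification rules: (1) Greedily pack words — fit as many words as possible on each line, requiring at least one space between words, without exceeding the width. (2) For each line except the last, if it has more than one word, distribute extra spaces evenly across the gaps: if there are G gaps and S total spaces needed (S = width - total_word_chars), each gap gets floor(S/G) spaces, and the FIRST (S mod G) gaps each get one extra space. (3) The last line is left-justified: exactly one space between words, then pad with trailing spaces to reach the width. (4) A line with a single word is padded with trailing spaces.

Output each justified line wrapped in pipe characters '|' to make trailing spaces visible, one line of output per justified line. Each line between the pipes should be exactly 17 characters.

Line 1: ['progress', 'of'] (min_width=11, slack=6)
Line 2: ['program', 'be', 'letter'] (min_width=17, slack=0)
Line 3: ['house', 'dust', 'silver'] (min_width=17, slack=0)
Line 4: ['voice', 'sound', 'and'] (min_width=15, slack=2)
Line 5: ['number', 'knife'] (min_width=12, slack=5)

Answer: |progress       of|
|program be letter|
|house dust silver|
|voice  sound  and|
|number knife     |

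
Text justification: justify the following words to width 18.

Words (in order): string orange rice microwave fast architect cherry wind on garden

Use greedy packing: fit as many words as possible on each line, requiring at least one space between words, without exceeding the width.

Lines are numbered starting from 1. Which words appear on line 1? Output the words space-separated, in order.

Answer: string orange rice

Derivation:
Line 1: ['string', 'orange', 'rice'] (min_width=18, slack=0)
Line 2: ['microwave', 'fast'] (min_width=14, slack=4)
Line 3: ['architect', 'cherry'] (min_width=16, slack=2)
Line 4: ['wind', 'on', 'garden'] (min_width=14, slack=4)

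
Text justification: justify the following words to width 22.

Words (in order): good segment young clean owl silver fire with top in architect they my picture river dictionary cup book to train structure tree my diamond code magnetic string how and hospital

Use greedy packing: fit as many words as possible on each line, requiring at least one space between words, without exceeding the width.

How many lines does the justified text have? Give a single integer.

Answer: 9

Derivation:
Line 1: ['good', 'segment', 'young'] (min_width=18, slack=4)
Line 2: ['clean', 'owl', 'silver', 'fire'] (min_width=21, slack=1)
Line 3: ['with', 'top', 'in', 'architect'] (min_width=21, slack=1)
Line 4: ['they', 'my', 'picture', 'river'] (min_width=21, slack=1)
Line 5: ['dictionary', 'cup', 'book', 'to'] (min_width=22, slack=0)
Line 6: ['train', 'structure', 'tree'] (min_width=20, slack=2)
Line 7: ['my', 'diamond', 'code'] (min_width=15, slack=7)
Line 8: ['magnetic', 'string', 'how'] (min_width=19, slack=3)
Line 9: ['and', 'hospital'] (min_width=12, slack=10)
Total lines: 9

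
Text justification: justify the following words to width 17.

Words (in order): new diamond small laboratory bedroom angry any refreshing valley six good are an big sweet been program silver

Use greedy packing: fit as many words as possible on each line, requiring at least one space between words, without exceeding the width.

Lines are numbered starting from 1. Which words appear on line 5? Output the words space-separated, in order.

Answer: six good are an

Derivation:
Line 1: ['new', 'diamond', 'small'] (min_width=17, slack=0)
Line 2: ['laboratory'] (min_width=10, slack=7)
Line 3: ['bedroom', 'angry', 'any'] (min_width=17, slack=0)
Line 4: ['refreshing', 'valley'] (min_width=17, slack=0)
Line 5: ['six', 'good', 'are', 'an'] (min_width=15, slack=2)
Line 6: ['big', 'sweet', 'been'] (min_width=14, slack=3)
Line 7: ['program', 'silver'] (min_width=14, slack=3)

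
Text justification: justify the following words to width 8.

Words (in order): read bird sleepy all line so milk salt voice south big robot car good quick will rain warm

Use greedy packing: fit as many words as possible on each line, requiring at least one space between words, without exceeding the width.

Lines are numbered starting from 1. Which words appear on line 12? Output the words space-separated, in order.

Answer: quick

Derivation:
Line 1: ['read'] (min_width=4, slack=4)
Line 2: ['bird'] (min_width=4, slack=4)
Line 3: ['sleepy'] (min_width=6, slack=2)
Line 4: ['all', 'line'] (min_width=8, slack=0)
Line 5: ['so', 'milk'] (min_width=7, slack=1)
Line 6: ['salt'] (min_width=4, slack=4)
Line 7: ['voice'] (min_width=5, slack=3)
Line 8: ['south'] (min_width=5, slack=3)
Line 9: ['big'] (min_width=3, slack=5)
Line 10: ['robot'] (min_width=5, slack=3)
Line 11: ['car', 'good'] (min_width=8, slack=0)
Line 12: ['quick'] (min_width=5, slack=3)
Line 13: ['will'] (min_width=4, slack=4)
Line 14: ['rain'] (min_width=4, slack=4)
Line 15: ['warm'] (min_width=4, slack=4)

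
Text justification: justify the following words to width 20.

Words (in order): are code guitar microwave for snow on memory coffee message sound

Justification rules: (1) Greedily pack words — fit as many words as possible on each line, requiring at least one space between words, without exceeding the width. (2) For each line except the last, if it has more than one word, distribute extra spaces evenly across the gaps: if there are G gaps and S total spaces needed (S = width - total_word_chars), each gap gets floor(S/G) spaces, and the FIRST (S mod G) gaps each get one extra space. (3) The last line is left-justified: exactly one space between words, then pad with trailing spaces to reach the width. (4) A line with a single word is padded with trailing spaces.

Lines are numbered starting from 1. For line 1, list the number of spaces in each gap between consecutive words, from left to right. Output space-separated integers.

Line 1: ['are', 'code', 'guitar'] (min_width=15, slack=5)
Line 2: ['microwave', 'for', 'snow'] (min_width=18, slack=2)
Line 3: ['on', 'memory', 'coffee'] (min_width=16, slack=4)
Line 4: ['message', 'sound'] (min_width=13, slack=7)

Answer: 4 3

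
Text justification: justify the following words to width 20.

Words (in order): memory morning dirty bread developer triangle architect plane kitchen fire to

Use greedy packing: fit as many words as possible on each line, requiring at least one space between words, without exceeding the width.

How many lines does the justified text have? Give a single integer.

Answer: 5

Derivation:
Line 1: ['memory', 'morning', 'dirty'] (min_width=20, slack=0)
Line 2: ['bread', 'developer'] (min_width=15, slack=5)
Line 3: ['triangle', 'architect'] (min_width=18, slack=2)
Line 4: ['plane', 'kitchen', 'fire'] (min_width=18, slack=2)
Line 5: ['to'] (min_width=2, slack=18)
Total lines: 5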